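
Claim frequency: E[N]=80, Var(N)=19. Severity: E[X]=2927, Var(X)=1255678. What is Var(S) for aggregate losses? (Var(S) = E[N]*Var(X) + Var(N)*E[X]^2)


Var(S) = E[N]*Var(X) + Var(N)*E[X]^2
= 80*1255678 + 19*2927^2
= 100454240 + 162779251
= 2.6323e+08


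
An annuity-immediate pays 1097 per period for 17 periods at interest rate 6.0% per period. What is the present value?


PV = PMT * (1 - (1+i)^(-n)) / i
= 1097 * (1 - (1+0.06)^(-17)) / 0.06
= 1097 * (1 - 0.371364) / 0.06
= 1097 * 10.47726
= 11493.5539


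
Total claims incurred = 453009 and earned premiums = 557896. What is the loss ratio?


Loss ratio = claims / premiums
= 453009 / 557896
= 0.812


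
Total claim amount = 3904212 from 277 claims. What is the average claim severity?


severity = total / number
= 3904212 / 277
= 14094.6282


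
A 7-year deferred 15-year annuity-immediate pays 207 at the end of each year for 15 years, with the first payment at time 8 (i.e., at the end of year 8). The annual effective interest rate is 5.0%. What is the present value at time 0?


PV at time 7 of the 15-year annuity-immediate:
a_n = 207 * (1-(1+0.05)^(-15))/0.05 = 2148.5892
Discount back 7 years to time 0:
PV = 2148.5892 * (1+0.05)^(-7)
= 2148.5892 * 0.710681
= 1526.9622


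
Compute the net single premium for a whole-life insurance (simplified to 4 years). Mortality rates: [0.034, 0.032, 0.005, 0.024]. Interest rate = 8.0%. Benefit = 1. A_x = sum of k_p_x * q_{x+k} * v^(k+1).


v = 0.925926
Year 0: k_p_x=1.0, q=0.034, term=0.031481
Year 1: k_p_x=0.966, q=0.032, term=0.026502
Year 2: k_p_x=0.935088, q=0.005, term=0.003712
Year 3: k_p_x=0.930413, q=0.024, term=0.016413
A_x = 0.0781


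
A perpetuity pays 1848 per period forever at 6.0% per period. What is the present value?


PV = PMT / i
= 1848 / 0.06
= 30800.0


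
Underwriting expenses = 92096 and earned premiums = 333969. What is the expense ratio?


Expense ratio = expenses / premiums
= 92096 / 333969
= 0.2758


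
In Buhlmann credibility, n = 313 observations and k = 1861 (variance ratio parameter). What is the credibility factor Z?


Z = n / (n + k)
= 313 / (313 + 1861)
= 313 / 2174
= 0.144


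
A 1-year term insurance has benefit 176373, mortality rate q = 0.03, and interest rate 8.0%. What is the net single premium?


NSP = benefit * q * v
v = 1/(1+i) = 0.925926
NSP = 176373 * 0.03 * 0.925926
= 4899.25


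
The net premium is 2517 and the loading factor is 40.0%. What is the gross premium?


Gross = net * (1 + loading)
= 2517 * (1 + 0.4)
= 2517 * 1.4
= 3523.8


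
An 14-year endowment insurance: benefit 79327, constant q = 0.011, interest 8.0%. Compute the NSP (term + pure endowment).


Term component = 6792.6518
Pure endowment = 14_p_x * v^14 * benefit = 0.856541 * 0.340461 * 79327 = 23133.2439
NSP = 29925.8957


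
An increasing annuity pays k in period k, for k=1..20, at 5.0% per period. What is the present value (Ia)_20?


(Ia)_n = sum_{k=1}^{n} k * v^k, v = 1/(1+i)
v = 0.952381
Sum computed term by term:
(Ia)_20 = 110.9506


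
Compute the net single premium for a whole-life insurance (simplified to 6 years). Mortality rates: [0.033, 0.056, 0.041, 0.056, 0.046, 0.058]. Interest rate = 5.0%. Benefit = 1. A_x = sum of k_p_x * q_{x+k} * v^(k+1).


v = 0.952381
Year 0: k_p_x=1.0, q=0.033, term=0.031429
Year 1: k_p_x=0.967, q=0.056, term=0.049117
Year 2: k_p_x=0.912848, q=0.041, term=0.032331
Year 3: k_p_x=0.875421, q=0.056, term=0.040332
Year 4: k_p_x=0.826398, q=0.046, term=0.029785
Year 5: k_p_x=0.788383, q=0.058, term=0.034122
A_x = 0.2171


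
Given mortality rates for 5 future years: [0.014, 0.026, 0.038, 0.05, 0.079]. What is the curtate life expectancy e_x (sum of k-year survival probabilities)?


e_x = sum_{k=1}^{n} k_p_x
k_p_x values:
  1_p_x = 0.986
  2_p_x = 0.960364
  3_p_x = 0.92387
  4_p_x = 0.877677
  5_p_x = 0.80834
e_x = 4.5563


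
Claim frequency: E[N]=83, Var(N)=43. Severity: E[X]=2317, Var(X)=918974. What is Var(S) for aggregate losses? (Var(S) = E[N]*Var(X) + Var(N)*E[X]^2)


Var(S) = E[N]*Var(X) + Var(N)*E[X]^2
= 83*918974 + 43*2317^2
= 76274842 + 230845027
= 3.0712e+08


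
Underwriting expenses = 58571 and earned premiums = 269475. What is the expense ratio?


Expense ratio = expenses / premiums
= 58571 / 269475
= 0.2174


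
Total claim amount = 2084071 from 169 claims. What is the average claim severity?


severity = total / number
= 2084071 / 169
= 12331.7811


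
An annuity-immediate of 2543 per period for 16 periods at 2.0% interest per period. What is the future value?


FV = PMT * ((1+i)^n - 1) / i
= 2543 * ((1.02)^16 - 1) / 0.02
= 2543 * (1.372786 - 1) / 0.02
= 47399.7024


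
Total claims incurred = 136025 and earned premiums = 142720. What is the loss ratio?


Loss ratio = claims / premiums
= 136025 / 142720
= 0.9531


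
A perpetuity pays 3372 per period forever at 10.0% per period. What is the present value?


PV = PMT / i
= 3372 / 0.1
= 33720.0


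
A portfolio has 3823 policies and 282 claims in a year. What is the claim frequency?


frequency = claims / policies
= 282 / 3823
= 0.0738


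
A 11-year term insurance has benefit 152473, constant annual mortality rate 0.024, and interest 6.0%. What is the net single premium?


NSP = benefit * sum_{k=0}^{n-1} k_p_x * q * v^(k+1)
With constant q=0.024, v=0.943396
Sum = 0.170498
NSP = 152473 * 0.170498
= 25996.2784


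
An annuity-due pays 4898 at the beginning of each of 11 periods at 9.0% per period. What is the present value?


PV_due = PMT * (1-(1+i)^(-n))/i * (1+i)
PV_immediate = 33331.8233
PV_due = 33331.8233 * 1.09
= 36331.6874


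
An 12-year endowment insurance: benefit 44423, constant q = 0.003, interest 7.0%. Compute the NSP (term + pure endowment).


Term component = 1043.7178
Pure endowment = 12_p_x * v^12 * benefit = 0.964588 * 0.444012 * 44423 = 19025.8668
NSP = 20069.5846


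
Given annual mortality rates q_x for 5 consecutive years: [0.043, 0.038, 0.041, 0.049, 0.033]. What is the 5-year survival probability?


p_k = 1 - q_k for each year
Survival = product of (1 - q_k)
= 0.957 * 0.962 * 0.959 * 0.951 * 0.967
= 0.8119


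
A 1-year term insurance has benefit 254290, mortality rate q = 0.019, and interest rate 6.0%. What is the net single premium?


NSP = benefit * q * v
v = 1/(1+i) = 0.943396
NSP = 254290 * 0.019 * 0.943396
= 4558.0283


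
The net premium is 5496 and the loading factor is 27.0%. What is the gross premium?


Gross = net * (1 + loading)
= 5496 * (1 + 0.27)
= 5496 * 1.27
= 6979.92


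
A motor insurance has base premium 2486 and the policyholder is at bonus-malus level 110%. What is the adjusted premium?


adjusted = base * BM_level / 100
= 2486 * 110 / 100
= 2486 * 1.1
= 2734.6


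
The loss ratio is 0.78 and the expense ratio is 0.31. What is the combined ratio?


Combined ratio = loss ratio + expense ratio
= 0.78 + 0.31
= 1.09


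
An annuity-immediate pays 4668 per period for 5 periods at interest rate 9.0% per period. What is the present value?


PV = PMT * (1 - (1+i)^(-n)) / i
= 4668 * (1 - (1+0.09)^(-5)) / 0.09
= 4668 * (1 - 0.649931) / 0.09
= 4668 * 3.889651
= 18156.8921


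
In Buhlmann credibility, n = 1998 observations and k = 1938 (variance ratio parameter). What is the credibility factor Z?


Z = n / (n + k)
= 1998 / (1998 + 1938)
= 1998 / 3936
= 0.5076


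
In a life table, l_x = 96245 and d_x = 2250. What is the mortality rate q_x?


q_x = d_x / l_x
= 2250 / 96245
= 0.0234


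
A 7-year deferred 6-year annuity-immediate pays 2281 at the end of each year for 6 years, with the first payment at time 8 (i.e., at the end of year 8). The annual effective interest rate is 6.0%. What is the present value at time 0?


PV at time 7 of the 6-year annuity-immediate:
a_n = 2281 * (1-(1+0.06)^(-6))/0.06 = 11216.4168
Discount back 7 years to time 0:
PV = 11216.4168 * (1+0.06)^(-7)
= 11216.4168 * 0.665057
= 7459.5578


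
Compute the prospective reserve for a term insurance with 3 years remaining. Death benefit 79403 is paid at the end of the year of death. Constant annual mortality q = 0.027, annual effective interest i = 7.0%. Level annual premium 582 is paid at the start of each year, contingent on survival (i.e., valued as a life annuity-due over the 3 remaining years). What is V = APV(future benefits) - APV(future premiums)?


v = 1/(1+i) = 0.934579
APV(future benefits) per unit = sum_{k=0}^{2} k_p_x * q * v^(k+1) = 0.069046
APV(future benefits) = 79403 * 0.069046 = 5482.4358
Life annuity-due factor ä_{x:3} = sum_{k=0}^{2} k_p_x * v^k = 2.736256
APV(future premiums) = 582 * 2.736256 = 1592.5007
V = 5482.4358 - 1592.5007
= 3889.9351


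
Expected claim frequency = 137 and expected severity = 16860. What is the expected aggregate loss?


E[S] = E[N] * E[X]
= 137 * 16860
= 2.3098e+06


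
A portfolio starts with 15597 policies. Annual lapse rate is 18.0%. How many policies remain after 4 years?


remaining = initial * (1 - lapse)^years
= 15597 * (1 - 0.18)^4
= 15597 * 0.452122
= 7051.7431


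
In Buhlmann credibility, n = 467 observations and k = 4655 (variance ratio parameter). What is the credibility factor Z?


Z = n / (n + k)
= 467 / (467 + 4655)
= 467 / 5122
= 0.0912


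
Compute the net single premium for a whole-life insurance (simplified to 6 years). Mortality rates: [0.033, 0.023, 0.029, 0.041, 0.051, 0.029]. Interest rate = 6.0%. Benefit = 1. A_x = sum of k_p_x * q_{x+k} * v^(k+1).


v = 0.943396
Year 0: k_p_x=1.0, q=0.033, term=0.031132
Year 1: k_p_x=0.967, q=0.023, term=0.019794
Year 2: k_p_x=0.944759, q=0.029, term=0.023004
Year 3: k_p_x=0.917361, q=0.041, term=0.029792
Year 4: k_p_x=0.879749, q=0.051, term=0.033527
Year 5: k_p_x=0.834882, q=0.029, term=0.017068
A_x = 0.1543


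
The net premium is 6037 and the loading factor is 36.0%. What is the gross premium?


Gross = net * (1 + loading)
= 6037 * (1 + 0.36)
= 6037 * 1.36
= 8210.32


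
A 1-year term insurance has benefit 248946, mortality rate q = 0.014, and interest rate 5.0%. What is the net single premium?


NSP = benefit * q * v
v = 1/(1+i) = 0.952381
NSP = 248946 * 0.014 * 0.952381
= 3319.28


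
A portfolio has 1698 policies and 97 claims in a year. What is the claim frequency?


frequency = claims / policies
= 97 / 1698
= 0.0571


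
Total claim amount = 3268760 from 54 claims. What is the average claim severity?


severity = total / number
= 3268760 / 54
= 60532.5926


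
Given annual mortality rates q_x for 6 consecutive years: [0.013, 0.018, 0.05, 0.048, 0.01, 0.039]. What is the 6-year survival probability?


p_k = 1 - q_k for each year
Survival = product of (1 - q_k)
= 0.987 * 0.982 * 0.95 * 0.952 * 0.99 * 0.961
= 0.834


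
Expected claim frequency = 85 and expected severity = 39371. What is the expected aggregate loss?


E[S] = E[N] * E[X]
= 85 * 39371
= 3.3465e+06


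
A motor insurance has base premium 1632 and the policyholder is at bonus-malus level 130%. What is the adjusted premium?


adjusted = base * BM_level / 100
= 1632 * 130 / 100
= 1632 * 1.3
= 2121.6


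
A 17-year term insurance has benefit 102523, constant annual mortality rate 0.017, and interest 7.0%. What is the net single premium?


NSP = benefit * sum_{k=0}^{n-1} k_p_x * q * v^(k+1)
With constant q=0.017, v=0.934579
Sum = 0.149184
NSP = 102523 * 0.149184
= 15294.7771


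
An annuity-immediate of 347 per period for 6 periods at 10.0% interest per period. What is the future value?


FV = PMT * ((1+i)^n - 1) / i
= 347 * ((1.1)^6 - 1) / 0.1
= 347 * (1.771561 - 1) / 0.1
= 2677.3167


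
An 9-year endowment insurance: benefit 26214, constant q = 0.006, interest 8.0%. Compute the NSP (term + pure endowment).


Term component = 962.2217
Pure endowment = 9_p_x * v^9 * benefit = 0.947278 * 0.500249 * 26214 = 12422.1553
NSP = 13384.377


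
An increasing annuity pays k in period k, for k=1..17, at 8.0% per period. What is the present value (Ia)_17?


(Ia)_n = sum_{k=1}^{n} k * v^k, v = 1/(1+i)
v = 0.925926
Sum computed term by term:
(Ia)_17 = 65.71


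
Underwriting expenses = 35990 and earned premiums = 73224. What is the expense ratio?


Expense ratio = expenses / premiums
= 35990 / 73224
= 0.4915


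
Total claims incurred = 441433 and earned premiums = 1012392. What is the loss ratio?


Loss ratio = claims / premiums
= 441433 / 1012392
= 0.436


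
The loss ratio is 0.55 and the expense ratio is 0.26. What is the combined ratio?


Combined ratio = loss ratio + expense ratio
= 0.55 + 0.26
= 0.81


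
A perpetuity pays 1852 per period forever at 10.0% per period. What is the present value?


PV = PMT / i
= 1852 / 0.1
= 18520.0


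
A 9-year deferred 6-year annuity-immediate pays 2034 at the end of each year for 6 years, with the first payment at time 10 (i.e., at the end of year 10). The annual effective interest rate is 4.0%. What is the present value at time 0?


PV at time 9 of the 6-year annuity-immediate:
a_n = 2034 * (1-(1+0.04)^(-6))/0.04 = 10662.5064
Discount back 9 years to time 0:
PV = 10662.5064 * (1+0.04)^(-9)
= 10662.5064 * 0.702587
= 7491.3355


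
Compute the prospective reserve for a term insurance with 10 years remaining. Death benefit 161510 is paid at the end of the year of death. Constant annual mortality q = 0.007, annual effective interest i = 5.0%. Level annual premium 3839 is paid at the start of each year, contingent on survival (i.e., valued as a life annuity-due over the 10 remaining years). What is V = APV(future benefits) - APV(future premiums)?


v = 1/(1+i) = 0.952381
APV(future benefits) per unit = sum_{k=0}^{9} k_p_x * q * v^(k+1) = 0.052528
APV(future benefits) = 161510 * 0.052528 = 8483.8758
Life annuity-due factor ä_{x:10} = sum_{k=0}^{9} k_p_x * v^k = 7.879273
APV(future premiums) = 3839 * 7.879273 = 30248.5286
V = 8483.8758 - 30248.5286
= -21764.6529


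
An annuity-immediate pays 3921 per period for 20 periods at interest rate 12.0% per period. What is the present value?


PV = PMT * (1 - (1+i)^(-n)) / i
= 3921 * (1 - (1+0.12)^(-20)) / 0.12
= 3921 * (1 - 0.103667) / 0.12
= 3921 * 7.469444
= 29287.6885


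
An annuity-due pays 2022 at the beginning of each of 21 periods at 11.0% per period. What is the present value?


PV_due = PMT * (1-(1+i)^(-n))/i * (1+i)
PV_immediate = 16327.7923
PV_due = 16327.7923 * 1.11
= 18123.8495


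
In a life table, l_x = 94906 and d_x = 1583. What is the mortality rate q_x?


q_x = d_x / l_x
= 1583 / 94906
= 0.0167


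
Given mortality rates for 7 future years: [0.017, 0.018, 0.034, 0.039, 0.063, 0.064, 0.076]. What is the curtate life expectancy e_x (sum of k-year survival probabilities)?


e_x = sum_{k=1}^{n} k_p_x
k_p_x values:
  1_p_x = 0.983
  2_p_x = 0.965306
  3_p_x = 0.932486
  4_p_x = 0.896119
  5_p_x = 0.839663
  6_p_x = 0.785925
  7_p_x = 0.726194
e_x = 6.1287


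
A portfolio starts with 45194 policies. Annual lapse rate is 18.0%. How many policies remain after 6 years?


remaining = initial * (1 - lapse)^years
= 45194 * (1 - 0.18)^6
= 45194 * 0.304007
= 13739.2775


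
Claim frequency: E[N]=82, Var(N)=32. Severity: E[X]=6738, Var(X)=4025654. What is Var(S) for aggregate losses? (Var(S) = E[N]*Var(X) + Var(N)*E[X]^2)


Var(S) = E[N]*Var(X) + Var(N)*E[X]^2
= 82*4025654 + 32*6738^2
= 330103628 + 1452820608
= 1.7829e+09


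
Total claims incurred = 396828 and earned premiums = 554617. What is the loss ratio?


Loss ratio = claims / premiums
= 396828 / 554617
= 0.7155


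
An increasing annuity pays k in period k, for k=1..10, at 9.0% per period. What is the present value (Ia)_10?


(Ia)_n = sum_{k=1}^{n} k * v^k, v = 1/(1+i)
v = 0.917431
Sum computed term by term:
(Ia)_10 = 30.7904


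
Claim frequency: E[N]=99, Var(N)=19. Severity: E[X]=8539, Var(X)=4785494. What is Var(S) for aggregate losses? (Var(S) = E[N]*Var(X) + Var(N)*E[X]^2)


Var(S) = E[N]*Var(X) + Var(N)*E[X]^2
= 99*4785494 + 19*8539^2
= 473763906 + 1385375899
= 1.8591e+09


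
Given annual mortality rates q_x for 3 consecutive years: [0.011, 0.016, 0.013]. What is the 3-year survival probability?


p_k = 1 - q_k for each year
Survival = product of (1 - q_k)
= 0.989 * 0.984 * 0.987
= 0.9605


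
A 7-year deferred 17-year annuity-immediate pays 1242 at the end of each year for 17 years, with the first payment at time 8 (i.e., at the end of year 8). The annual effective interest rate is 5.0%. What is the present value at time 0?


PV at time 7 of the 17-year annuity-immediate:
a_n = 1242 * (1-(1+0.05)^(-17))/0.05 = 14002.3903
Discount back 7 years to time 0:
PV = 14002.3903 * (1+0.05)^(-7)
= 14002.3903 * 0.710681
= 9951.2373


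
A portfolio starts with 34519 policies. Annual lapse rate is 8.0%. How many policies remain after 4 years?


remaining = initial * (1 - lapse)^years
= 34519 * (1 - 0.08)^4
= 34519 * 0.716393
= 24729.1686


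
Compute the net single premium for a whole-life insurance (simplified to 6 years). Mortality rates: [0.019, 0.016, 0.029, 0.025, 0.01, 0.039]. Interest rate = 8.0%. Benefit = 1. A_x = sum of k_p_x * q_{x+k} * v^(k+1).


v = 0.925926
Year 0: k_p_x=1.0, q=0.019, term=0.017593
Year 1: k_p_x=0.981, q=0.016, term=0.013457
Year 2: k_p_x=0.965304, q=0.029, term=0.022222
Year 3: k_p_x=0.93731, q=0.025, term=0.017224
Year 4: k_p_x=0.913877, q=0.01, term=0.00622
Year 5: k_p_x=0.904739, q=0.039, term=0.022235
A_x = 0.099


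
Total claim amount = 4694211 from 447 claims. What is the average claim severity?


severity = total / number
= 4694211 / 447
= 10501.5906


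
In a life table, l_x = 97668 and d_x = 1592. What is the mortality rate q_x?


q_x = d_x / l_x
= 1592 / 97668
= 0.0163


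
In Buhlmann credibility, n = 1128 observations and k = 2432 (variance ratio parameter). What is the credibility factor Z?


Z = n / (n + k)
= 1128 / (1128 + 2432)
= 1128 / 3560
= 0.3169


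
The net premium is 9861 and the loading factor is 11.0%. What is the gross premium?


Gross = net * (1 + loading)
= 9861 * (1 + 0.11)
= 9861 * 1.11
= 10945.71


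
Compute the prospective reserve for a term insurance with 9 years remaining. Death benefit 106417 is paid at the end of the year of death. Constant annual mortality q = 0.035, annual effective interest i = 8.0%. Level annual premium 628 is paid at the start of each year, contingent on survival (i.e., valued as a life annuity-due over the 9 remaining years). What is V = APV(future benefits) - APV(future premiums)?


v = 1/(1+i) = 0.925926
APV(future benefits) per unit = sum_{k=0}^{8} k_p_x * q * v^(k+1) = 0.193863
APV(future benefits) = 106417 * 0.193863 = 20630.33
Life annuity-due factor ä_{x:9} = sum_{k=0}^{8} k_p_x * v^k = 5.982062
APV(future premiums) = 628 * 5.982062 = 3756.7346
V = 20630.33 - 3756.7346
= 16873.5954


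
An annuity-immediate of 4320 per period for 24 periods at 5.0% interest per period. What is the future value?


FV = PMT * ((1+i)^n - 1) / i
= 4320 * ((1.05)^24 - 1) / 0.05
= 4320 * (3.2251 - 1) / 0.05
= 192248.6351


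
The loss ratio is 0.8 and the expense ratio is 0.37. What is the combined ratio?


Combined ratio = loss ratio + expense ratio
= 0.8 + 0.37
= 1.17


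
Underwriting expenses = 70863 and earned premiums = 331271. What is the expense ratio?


Expense ratio = expenses / premiums
= 70863 / 331271
= 0.2139


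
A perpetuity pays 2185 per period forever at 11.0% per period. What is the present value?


PV = PMT / i
= 2185 / 0.11
= 19863.6364


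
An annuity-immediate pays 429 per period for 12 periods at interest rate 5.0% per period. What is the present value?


PV = PMT * (1 - (1+i)^(-n)) / i
= 429 * (1 - (1+0.05)^(-12)) / 0.05
= 429 * (1 - 0.556837) / 0.05
= 429 * 8.863252
= 3802.335


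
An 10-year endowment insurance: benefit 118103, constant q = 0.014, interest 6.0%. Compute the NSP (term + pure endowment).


Term component = 11507.8421
Pure endowment = 10_p_x * v^10 * benefit = 0.868499 * 0.558395 * 118103 = 57275.8346
NSP = 68783.6767


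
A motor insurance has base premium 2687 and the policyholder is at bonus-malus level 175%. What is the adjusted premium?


adjusted = base * BM_level / 100
= 2687 * 175 / 100
= 2687 * 1.75
= 4702.25


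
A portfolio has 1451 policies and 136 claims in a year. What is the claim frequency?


frequency = claims / policies
= 136 / 1451
= 0.0937


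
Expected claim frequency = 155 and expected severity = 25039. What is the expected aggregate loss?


E[S] = E[N] * E[X]
= 155 * 25039
= 3.8810e+06


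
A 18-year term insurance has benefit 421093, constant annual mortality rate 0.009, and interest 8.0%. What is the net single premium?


NSP = benefit * sum_{k=0}^{n-1} k_p_x * q * v^(k+1)
With constant q=0.009, v=0.925926
Sum = 0.079618
NSP = 421093 * 0.079618
= 33526.5989


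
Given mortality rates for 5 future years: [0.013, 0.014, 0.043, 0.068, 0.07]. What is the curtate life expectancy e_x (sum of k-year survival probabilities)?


e_x = sum_{k=1}^{n} k_p_x
k_p_x values:
  1_p_x = 0.987
  2_p_x = 0.973182
  3_p_x = 0.931335
  4_p_x = 0.868004
  5_p_x = 0.807244
e_x = 4.5668


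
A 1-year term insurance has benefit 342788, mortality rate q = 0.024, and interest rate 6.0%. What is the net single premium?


NSP = benefit * q * v
v = 1/(1+i) = 0.943396
NSP = 342788 * 0.024 * 0.943396
= 7761.2377


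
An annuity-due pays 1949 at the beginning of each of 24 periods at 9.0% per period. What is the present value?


PV_due = PMT * (1-(1+i)^(-n))/i * (1+i)
PV_immediate = 18918.1863
PV_due = 18918.1863 * 1.09
= 20620.8231


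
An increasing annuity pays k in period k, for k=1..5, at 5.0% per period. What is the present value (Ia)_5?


(Ia)_n = sum_{k=1}^{n} k * v^k, v = 1/(1+i)
v = 0.952381
Sum computed term by term:
(Ia)_5 = 12.5664


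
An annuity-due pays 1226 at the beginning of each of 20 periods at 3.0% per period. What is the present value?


PV_due = PMT * (1-(1+i)^(-n))/i * (1+i)
PV_immediate = 18239.7842
PV_due = 18239.7842 * 1.03
= 18786.9777


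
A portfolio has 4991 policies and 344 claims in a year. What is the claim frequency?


frequency = claims / policies
= 344 / 4991
= 0.0689


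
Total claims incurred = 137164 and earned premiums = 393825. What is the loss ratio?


Loss ratio = claims / premiums
= 137164 / 393825
= 0.3483


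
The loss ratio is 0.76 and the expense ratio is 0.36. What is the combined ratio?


Combined ratio = loss ratio + expense ratio
= 0.76 + 0.36
= 1.12


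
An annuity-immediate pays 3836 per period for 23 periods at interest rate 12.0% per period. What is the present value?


PV = PMT * (1 - (1+i)^(-n)) / i
= 3836 * (1 - (1+0.12)^(-23)) / 0.12
= 3836 * (1 - 0.073788) / 0.12
= 3836 * 7.718434
= 29607.9117


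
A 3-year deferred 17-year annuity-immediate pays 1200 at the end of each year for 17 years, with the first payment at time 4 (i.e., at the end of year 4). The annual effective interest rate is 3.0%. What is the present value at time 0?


PV at time 3 of the 17-year annuity-immediate:
a_n = 1200 * (1-(1+0.03)^(-17))/0.03 = 15799.3422
Discount back 3 years to time 0:
PV = 15799.3422 * (1+0.03)^(-3)
= 15799.3422 * 0.915142
= 14458.6362


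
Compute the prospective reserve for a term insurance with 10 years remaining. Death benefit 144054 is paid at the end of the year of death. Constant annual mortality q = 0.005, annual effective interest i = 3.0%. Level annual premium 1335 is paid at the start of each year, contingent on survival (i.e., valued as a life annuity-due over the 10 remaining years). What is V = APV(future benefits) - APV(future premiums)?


v = 1/(1+i) = 0.970874
APV(future benefits) per unit = sum_{k=0}^{9} k_p_x * q * v^(k+1) = 0.041755
APV(future benefits) = 144054 * 0.041755 = 6014.9694
Life annuity-due factor ä_{x:10} = sum_{k=0}^{9} k_p_x * v^k = 8.601522
APV(future premiums) = 1335 * 8.601522 = 11483.0323
V = 6014.9694 - 11483.0323
= -5468.0629


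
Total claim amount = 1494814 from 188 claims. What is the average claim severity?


severity = total / number
= 1494814 / 188
= 7951.1383


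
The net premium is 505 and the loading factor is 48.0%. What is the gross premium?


Gross = net * (1 + loading)
= 505 * (1 + 0.48)
= 505 * 1.48
= 747.4


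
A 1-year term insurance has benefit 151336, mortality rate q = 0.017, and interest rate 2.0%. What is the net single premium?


NSP = benefit * q * v
v = 1/(1+i) = 0.980392
NSP = 151336 * 0.017 * 0.980392
= 2522.2667


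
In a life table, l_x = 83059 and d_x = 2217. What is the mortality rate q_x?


q_x = d_x / l_x
= 2217 / 83059
= 0.0267


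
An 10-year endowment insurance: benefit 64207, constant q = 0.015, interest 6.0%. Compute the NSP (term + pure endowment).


Term component = 6676.6421
Pure endowment = 10_p_x * v^10 * benefit = 0.85973 * 0.558395 * 64207 = 30823.7895
NSP = 37500.4316


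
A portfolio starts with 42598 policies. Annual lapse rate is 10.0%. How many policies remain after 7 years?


remaining = initial * (1 - lapse)^years
= 42598 * (1 - 0.1)^7
= 42598 * 0.478297
= 20374.4913


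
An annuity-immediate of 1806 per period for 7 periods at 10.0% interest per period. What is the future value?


FV = PMT * ((1+i)^n - 1) / i
= 1806 * ((1.1)^7 - 1) / 0.1
= 1806 * (1.948717 - 1) / 0.1
= 17133.8308


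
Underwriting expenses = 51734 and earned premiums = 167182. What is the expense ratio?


Expense ratio = expenses / premiums
= 51734 / 167182
= 0.3094


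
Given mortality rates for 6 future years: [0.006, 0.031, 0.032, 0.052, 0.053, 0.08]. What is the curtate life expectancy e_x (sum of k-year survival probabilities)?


e_x = sum_{k=1}^{n} k_p_x
k_p_x values:
  1_p_x = 0.994
  2_p_x = 0.963186
  3_p_x = 0.932364
  4_p_x = 0.883881
  5_p_x = 0.837035
  6_p_x = 0.770073
e_x = 5.3805


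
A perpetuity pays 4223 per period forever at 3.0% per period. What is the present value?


PV = PMT / i
= 4223 / 0.03
= 140766.6667


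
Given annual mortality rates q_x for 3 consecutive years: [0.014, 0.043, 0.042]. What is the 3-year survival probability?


p_k = 1 - q_k for each year
Survival = product of (1 - q_k)
= 0.986 * 0.957 * 0.958
= 0.904


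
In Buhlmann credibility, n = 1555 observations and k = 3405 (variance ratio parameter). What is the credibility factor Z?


Z = n / (n + k)
= 1555 / (1555 + 3405)
= 1555 / 4960
= 0.3135


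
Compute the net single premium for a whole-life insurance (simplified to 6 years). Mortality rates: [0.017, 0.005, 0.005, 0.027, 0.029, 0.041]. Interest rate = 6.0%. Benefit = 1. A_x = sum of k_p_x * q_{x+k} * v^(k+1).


v = 0.943396
Year 0: k_p_x=1.0, q=0.017, term=0.016038
Year 1: k_p_x=0.983, q=0.005, term=0.004374
Year 2: k_p_x=0.978085, q=0.005, term=0.004106
Year 3: k_p_x=0.973195, q=0.027, term=0.020813
Year 4: k_p_x=0.946918, q=0.029, term=0.02052
Year 5: k_p_x=0.919458, q=0.041, term=0.026575
A_x = 0.0924


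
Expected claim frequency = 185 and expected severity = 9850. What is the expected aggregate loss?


E[S] = E[N] * E[X]
= 185 * 9850
= 1.8222e+06


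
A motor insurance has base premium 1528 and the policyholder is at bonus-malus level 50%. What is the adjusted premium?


adjusted = base * BM_level / 100
= 1528 * 50 / 100
= 1528 * 0.5
= 764.0


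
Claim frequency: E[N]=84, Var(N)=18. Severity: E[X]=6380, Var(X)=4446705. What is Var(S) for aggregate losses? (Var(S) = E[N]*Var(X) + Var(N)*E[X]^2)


Var(S) = E[N]*Var(X) + Var(N)*E[X]^2
= 84*4446705 + 18*6380^2
= 373523220 + 732679200
= 1.1062e+09


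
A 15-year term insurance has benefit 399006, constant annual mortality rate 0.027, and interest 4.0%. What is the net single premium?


NSP = benefit * sum_{k=0}^{n-1} k_p_x * q * v^(k+1)
With constant q=0.027, v=0.961538
Sum = 0.254569
NSP = 399006 * 0.254569
= 101574.4855


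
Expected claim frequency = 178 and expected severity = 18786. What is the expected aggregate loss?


E[S] = E[N] * E[X]
= 178 * 18786
= 3.3439e+06


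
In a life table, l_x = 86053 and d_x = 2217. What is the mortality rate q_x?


q_x = d_x / l_x
= 2217 / 86053
= 0.0258


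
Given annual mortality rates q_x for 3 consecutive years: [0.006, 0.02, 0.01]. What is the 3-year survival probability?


p_k = 1 - q_k for each year
Survival = product of (1 - q_k)
= 0.994 * 0.98 * 0.99
= 0.9644


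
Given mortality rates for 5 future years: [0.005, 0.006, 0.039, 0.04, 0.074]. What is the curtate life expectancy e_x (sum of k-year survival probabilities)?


e_x = sum_{k=1}^{n} k_p_x
k_p_x values:
  1_p_x = 0.995
  2_p_x = 0.98903
  3_p_x = 0.950458
  4_p_x = 0.91244
  5_p_x = 0.844919
e_x = 4.6918


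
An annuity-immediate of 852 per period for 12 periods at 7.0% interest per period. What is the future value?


FV = PMT * ((1+i)^n - 1) / i
= 852 * ((1.07)^12 - 1) / 0.07
= 852 * (2.252192 - 1) / 0.07
= 15240.9605


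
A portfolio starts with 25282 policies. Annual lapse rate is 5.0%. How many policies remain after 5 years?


remaining = initial * (1 - lapse)^years
= 25282 * (1 - 0.05)^5
= 25282 * 0.773781
= 19562.7297


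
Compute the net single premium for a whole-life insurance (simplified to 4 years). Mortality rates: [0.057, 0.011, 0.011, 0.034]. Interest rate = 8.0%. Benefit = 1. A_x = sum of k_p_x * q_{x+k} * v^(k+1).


v = 0.925926
Year 0: k_p_x=1.0, q=0.057, term=0.052778
Year 1: k_p_x=0.943, q=0.011, term=0.008893
Year 2: k_p_x=0.932627, q=0.011, term=0.008144
Year 3: k_p_x=0.922368, q=0.034, term=0.023051
A_x = 0.0929


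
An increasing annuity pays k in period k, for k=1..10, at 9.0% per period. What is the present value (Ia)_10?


(Ia)_n = sum_{k=1}^{n} k * v^k, v = 1/(1+i)
v = 0.917431
Sum computed term by term:
(Ia)_10 = 30.7904


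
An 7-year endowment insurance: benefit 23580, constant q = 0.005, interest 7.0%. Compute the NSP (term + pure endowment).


Term component = 626.7914
Pure endowment = 7_p_x * v^7 * benefit = 0.965521 * 0.62275 * 23580 = 14178.129
NSP = 14804.9204


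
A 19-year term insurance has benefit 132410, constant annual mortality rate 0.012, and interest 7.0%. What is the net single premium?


NSP = benefit * sum_{k=0}^{n-1} k_p_x * q * v^(k+1)
With constant q=0.012, v=0.934579
Sum = 0.114171
NSP = 132410 * 0.114171
= 15117.3797


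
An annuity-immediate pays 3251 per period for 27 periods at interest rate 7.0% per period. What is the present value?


PV = PMT * (1 - (1+i)^(-n)) / i
= 3251 * (1 - (1+0.07)^(-27)) / 0.07
= 3251 * (1 - 0.16093) / 0.07
= 3251 * 11.986709
= 38968.7911


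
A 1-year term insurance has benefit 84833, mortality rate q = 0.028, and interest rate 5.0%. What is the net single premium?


NSP = benefit * q * v
v = 1/(1+i) = 0.952381
NSP = 84833 * 0.028 * 0.952381
= 2262.2133


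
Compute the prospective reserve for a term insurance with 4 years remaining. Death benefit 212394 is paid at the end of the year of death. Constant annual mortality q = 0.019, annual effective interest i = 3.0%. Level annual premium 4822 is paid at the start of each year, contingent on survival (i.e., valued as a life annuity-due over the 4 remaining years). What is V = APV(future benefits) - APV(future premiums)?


v = 1/(1+i) = 0.970874
APV(future benefits) per unit = sum_{k=0}^{3} k_p_x * q * v^(k+1) = 0.068686
APV(future benefits) = 212394 * 0.068686 = 14588.5096
Life annuity-due factor ä_{x:4} = sum_{k=0}^{3} k_p_x * v^k = 3.723508
APV(future premiums) = 4822 * 3.723508 = 17954.7562
V = 14588.5096 - 17954.7562
= -3366.2466


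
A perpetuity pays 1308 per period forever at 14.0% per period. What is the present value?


PV = PMT / i
= 1308 / 0.14
= 9342.8571


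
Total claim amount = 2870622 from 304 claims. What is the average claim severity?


severity = total / number
= 2870622 / 304
= 9442.8355


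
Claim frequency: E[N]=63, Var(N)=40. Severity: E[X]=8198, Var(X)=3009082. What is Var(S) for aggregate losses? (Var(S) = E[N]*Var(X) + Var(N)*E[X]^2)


Var(S) = E[N]*Var(X) + Var(N)*E[X]^2
= 63*3009082 + 40*8198^2
= 189572166 + 2688288160
= 2.8779e+09


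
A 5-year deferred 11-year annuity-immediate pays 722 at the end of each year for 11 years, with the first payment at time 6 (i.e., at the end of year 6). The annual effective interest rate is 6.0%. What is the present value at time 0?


PV at time 5 of the 11-year annuity-immediate:
a_n = 722 * (1-(1+0.06)^(-11))/0.06 = 5694.3234
Discount back 5 years to time 0:
PV = 5694.3234 * (1+0.06)^(-5)
= 5694.3234 * 0.747258
= 4255.1297


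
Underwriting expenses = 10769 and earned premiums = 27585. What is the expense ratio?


Expense ratio = expenses / premiums
= 10769 / 27585
= 0.3904


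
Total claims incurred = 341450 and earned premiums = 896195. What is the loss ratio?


Loss ratio = claims / premiums
= 341450 / 896195
= 0.381


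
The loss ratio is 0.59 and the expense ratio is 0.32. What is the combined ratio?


Combined ratio = loss ratio + expense ratio
= 0.59 + 0.32
= 0.91


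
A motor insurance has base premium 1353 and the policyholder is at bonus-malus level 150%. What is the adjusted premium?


adjusted = base * BM_level / 100
= 1353 * 150 / 100
= 1353 * 1.5
= 2029.5


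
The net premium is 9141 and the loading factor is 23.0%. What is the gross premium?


Gross = net * (1 + loading)
= 9141 * (1 + 0.23)
= 9141 * 1.23
= 11243.43


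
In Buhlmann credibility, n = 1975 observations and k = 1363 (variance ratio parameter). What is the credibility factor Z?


Z = n / (n + k)
= 1975 / (1975 + 1363)
= 1975 / 3338
= 0.5917


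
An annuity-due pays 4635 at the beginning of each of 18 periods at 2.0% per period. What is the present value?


PV_due = PMT * (1-(1+i)^(-n))/i * (1+i)
PV_immediate = 69488.0649
PV_due = 69488.0649 * 1.02
= 70877.8261


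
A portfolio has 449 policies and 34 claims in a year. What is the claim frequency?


frequency = claims / policies
= 34 / 449
= 0.0757


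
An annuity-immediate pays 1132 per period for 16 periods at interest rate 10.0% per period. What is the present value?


PV = PMT * (1 - (1+i)^(-n)) / i
= 1132 * (1 - (1+0.1)^(-16)) / 0.1
= 1132 * (1 - 0.217629) / 0.1
= 1132 * 7.823709
= 8856.4382


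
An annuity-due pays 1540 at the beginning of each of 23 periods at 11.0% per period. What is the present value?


PV_due = PMT * (1-(1+i)^(-n))/i * (1+i)
PV_immediate = 12730.3047
PV_due = 12730.3047 * 1.11
= 14130.6382


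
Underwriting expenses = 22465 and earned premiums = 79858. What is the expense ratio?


Expense ratio = expenses / premiums
= 22465 / 79858
= 0.2813


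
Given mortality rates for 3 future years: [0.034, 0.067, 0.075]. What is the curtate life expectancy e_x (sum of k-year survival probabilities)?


e_x = sum_{k=1}^{n} k_p_x
k_p_x values:
  1_p_x = 0.966
  2_p_x = 0.901278
  3_p_x = 0.833682
e_x = 2.701


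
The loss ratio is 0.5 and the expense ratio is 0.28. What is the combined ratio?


Combined ratio = loss ratio + expense ratio
= 0.5 + 0.28
= 0.78


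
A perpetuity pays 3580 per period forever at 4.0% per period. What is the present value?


PV = PMT / i
= 3580 / 0.04
= 89500.0


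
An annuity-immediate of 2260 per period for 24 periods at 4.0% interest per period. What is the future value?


FV = PMT * ((1+i)^n - 1) / i
= 2260 * ((1.04)^24 - 1) / 0.04
= 2260 * (2.563304 - 1) / 0.04
= 88326.6853


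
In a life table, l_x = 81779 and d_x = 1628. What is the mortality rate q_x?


q_x = d_x / l_x
= 1628 / 81779
= 0.0199


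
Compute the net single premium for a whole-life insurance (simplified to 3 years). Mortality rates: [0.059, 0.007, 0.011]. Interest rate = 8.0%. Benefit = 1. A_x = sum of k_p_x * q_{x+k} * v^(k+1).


v = 0.925926
Year 0: k_p_x=1.0, q=0.059, term=0.05463
Year 1: k_p_x=0.941, q=0.007, term=0.005647
Year 2: k_p_x=0.934413, q=0.011, term=0.008159
A_x = 0.0684


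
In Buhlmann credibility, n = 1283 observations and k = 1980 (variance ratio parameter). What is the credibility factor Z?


Z = n / (n + k)
= 1283 / (1283 + 1980)
= 1283 / 3263
= 0.3932


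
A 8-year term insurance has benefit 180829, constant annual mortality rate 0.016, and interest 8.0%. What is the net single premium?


NSP = benefit * sum_{k=0}^{n-1} k_p_x * q * v^(k+1)
With constant q=0.016, v=0.925926
Sum = 0.087522
NSP = 180829 * 0.087522
= 15826.587


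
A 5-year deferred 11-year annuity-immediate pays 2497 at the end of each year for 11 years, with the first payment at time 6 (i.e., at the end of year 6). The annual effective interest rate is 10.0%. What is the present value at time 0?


PV at time 5 of the 11-year annuity-immediate:
a_n = 2497 * (1-(1+0.1)^(-11))/0.1 = 16218.1673
Discount back 5 years to time 0:
PV = 16218.1673 * (1+0.1)^(-5)
= 16218.1673 * 0.620921
= 10070.2059


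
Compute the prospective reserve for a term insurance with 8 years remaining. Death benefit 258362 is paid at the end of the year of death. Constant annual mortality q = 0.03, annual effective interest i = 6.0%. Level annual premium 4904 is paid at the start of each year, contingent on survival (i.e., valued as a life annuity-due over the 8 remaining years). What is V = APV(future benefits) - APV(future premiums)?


v = 1/(1+i) = 0.943396
APV(future benefits) per unit = sum_{k=0}^{7} k_p_x * q * v^(k+1) = 0.169423
APV(future benefits) = 258362 * 0.169423 = 43772.5272
Life annuity-due factor ä_{x:8} = sum_{k=0}^{7} k_p_x * v^k = 5.986288
APV(future premiums) = 4904 * 5.986288 = 29356.7555
V = 43772.5272 - 29356.7555
= 14415.7717


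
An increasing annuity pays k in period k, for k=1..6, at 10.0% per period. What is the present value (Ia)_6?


(Ia)_n = sum_{k=1}^{n} k * v^k, v = 1/(1+i)
v = 0.909091
Sum computed term by term:
(Ia)_6 = 14.0394


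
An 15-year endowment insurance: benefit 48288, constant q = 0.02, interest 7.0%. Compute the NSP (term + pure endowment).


Term component = 7858.1591
Pure endowment = 15_p_x * v^15 * benefit = 0.738569 * 0.362446 * 48288 = 12926.2838
NSP = 20784.443


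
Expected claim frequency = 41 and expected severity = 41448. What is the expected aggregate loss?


E[S] = E[N] * E[X]
= 41 * 41448
= 1.6994e+06


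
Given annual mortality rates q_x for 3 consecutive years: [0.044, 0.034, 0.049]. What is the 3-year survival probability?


p_k = 1 - q_k for each year
Survival = product of (1 - q_k)
= 0.956 * 0.966 * 0.951
= 0.8782


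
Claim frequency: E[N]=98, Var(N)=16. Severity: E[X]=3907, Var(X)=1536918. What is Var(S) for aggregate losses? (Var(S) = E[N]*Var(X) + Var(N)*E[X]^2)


Var(S) = E[N]*Var(X) + Var(N)*E[X]^2
= 98*1536918 + 16*3907^2
= 150617964 + 244234384
= 3.9485e+08


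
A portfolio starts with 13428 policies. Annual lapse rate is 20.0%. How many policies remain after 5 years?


remaining = initial * (1 - lapse)^years
= 13428 * (1 - 0.2)^5
= 13428 * 0.32768
= 4400.087


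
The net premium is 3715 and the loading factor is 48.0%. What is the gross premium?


Gross = net * (1 + loading)
= 3715 * (1 + 0.48)
= 3715 * 1.48
= 5498.2


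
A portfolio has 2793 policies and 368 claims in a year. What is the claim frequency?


frequency = claims / policies
= 368 / 2793
= 0.1318


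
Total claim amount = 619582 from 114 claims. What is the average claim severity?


severity = total / number
= 619582 / 114
= 5434.9298


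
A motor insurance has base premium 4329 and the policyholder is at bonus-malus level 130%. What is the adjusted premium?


adjusted = base * BM_level / 100
= 4329 * 130 / 100
= 4329 * 1.3
= 5627.7


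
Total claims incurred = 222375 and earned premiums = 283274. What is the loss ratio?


Loss ratio = claims / premiums
= 222375 / 283274
= 0.785


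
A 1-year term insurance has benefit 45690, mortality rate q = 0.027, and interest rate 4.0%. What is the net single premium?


NSP = benefit * q * v
v = 1/(1+i) = 0.961538
NSP = 45690 * 0.027 * 0.961538
= 1186.1827
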